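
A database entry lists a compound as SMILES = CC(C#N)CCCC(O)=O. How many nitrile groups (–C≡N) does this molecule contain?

1

The nitrile motif appears at heavy-atom position 3 in the SMILES.
Other groups present: 1 carboxylic acid.
Nitrile count: 1.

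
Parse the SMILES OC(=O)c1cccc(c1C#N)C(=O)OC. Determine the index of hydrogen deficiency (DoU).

Molecular formula: C10H7NO4.
DoU = (2C + 2 + N − H − X) / 2, where X is the halogen count and O/S are ignored.
    = (2·10 + 2 + 1 − 7 − 0) / 2 = 16 / 2 = 8.

8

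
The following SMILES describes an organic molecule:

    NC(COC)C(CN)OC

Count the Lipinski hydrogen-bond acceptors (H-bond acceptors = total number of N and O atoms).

N atoms: 2; O atoms: 2.
Lipinski HBA = 2 + 2 = 4.

4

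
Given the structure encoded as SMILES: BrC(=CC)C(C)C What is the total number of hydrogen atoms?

11

Walk through each heavy atom and fill implicit hydrogens from standard valence (C 4, N 3, O 2, S 2, halogen 1):
  atom 1: Br (halogen, monovalent) → 0 H
  atom 2: C, bond orders sum to 4 (valence 4) → 0 H
  atom 3: C, bond orders sum to 3 (valence 4) → 1 H
  atom 4: C, bond orders sum to 1 (valence 4) → 3 H
  atom 5: C, bond orders sum to 3 (valence 4) → 1 H
  atom 6: C, bond orders sum to 1 (valence 4) → 3 H
  atom 7: C, bond orders sum to 1 (valence 4) → 3 H
Total hydrogens: 11.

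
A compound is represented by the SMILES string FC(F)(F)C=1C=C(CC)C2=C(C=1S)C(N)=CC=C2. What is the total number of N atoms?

Scan the SMILES for N atoms (remember two-letter symbols like Cl and Br are single atoms).
Nitrogen count: 1.

1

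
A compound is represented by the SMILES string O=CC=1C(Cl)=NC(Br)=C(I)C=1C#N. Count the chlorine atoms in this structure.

Scan the SMILES for Cl atoms (remember two-letter symbols like Cl and Br are single atoms).
Chlorine count: 1.

1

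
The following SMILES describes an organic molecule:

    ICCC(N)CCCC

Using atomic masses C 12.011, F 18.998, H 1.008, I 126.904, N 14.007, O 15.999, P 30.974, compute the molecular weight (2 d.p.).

First, the molecular formula is C7H16IN (counting implicit H from valence).
  C: 7 × 12.011 = 84.077
  H: 16 × 1.008 = 16.128
  I: 1 × 126.904 = 126.904
  N: 1 × 14.007 = 14.007
Sum: 7×12.011 + 16×1.008 + 1×126.904 + 1×14.007 = 241.116 → 241.12 g/mol.

241.12 g/mol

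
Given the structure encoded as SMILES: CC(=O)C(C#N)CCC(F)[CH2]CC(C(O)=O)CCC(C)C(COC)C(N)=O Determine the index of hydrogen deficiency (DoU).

5

Degree of unsaturation = (number of rings) + (number of π bonds).
Ring closures in the SMILES: 0.
π bonds: 3 double bonds (each 1 DoU), 1 triple bond (each 2 DoU) → 5 DoU from unsaturation.
Total DoU = 0 + 5 = 5.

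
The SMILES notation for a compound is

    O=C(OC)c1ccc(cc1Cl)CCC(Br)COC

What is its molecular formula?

C13H16BrClO3

Walk through each heavy atom and fill implicit hydrogens from standard valence (C 4, N 3, O 2, S 2, halogen 1); for lowercase aromatic atoms, an aromatic c carries 1 H when it has two neighbours and 0 H with three, and aromatic n carries 0 H:
  atom 1: O, bond orders sum to 2 (valence 2) → 0 H
  atom 2: C, bond orders sum to 4 (valence 4) → 0 H
  atom 3: O, bond orders sum to 2 (valence 2) → 0 H
  atom 4: C, bond orders sum to 1 (valence 4) → 3 H
  atom 5: aromatic c, 3 neighbours → 0 H
  atom 6: aromatic c, 2 neighbours → 1 H
  atom 7: aromatic c, 2 neighbours → 1 H
  atom 8: aromatic c, 3 neighbours → 0 H
  atom 9: aromatic c, 2 neighbours → 1 H
  atom 10: aromatic c, 3 neighbours → 0 H
  atom 11: Cl (halogen, monovalent) → 0 H
  atom 12: C, bond orders sum to 2 (valence 4) → 2 H
  atom 13: C, bond orders sum to 2 (valence 4) → 2 H
  atom 14: C, bond orders sum to 3 (valence 4) → 1 H
  atom 15: Br (halogen, monovalent) → 0 H
  atom 16: C, bond orders sum to 2 (valence 4) → 2 H
  atom 17: O, bond orders sum to 2 (valence 2) → 0 H
  atom 18: C, bond orders sum to 1 (valence 4) → 3 H
Totals → C:13, H:16, Br:1, Cl:1, O:3.
In Hill order: C13H16BrClO3.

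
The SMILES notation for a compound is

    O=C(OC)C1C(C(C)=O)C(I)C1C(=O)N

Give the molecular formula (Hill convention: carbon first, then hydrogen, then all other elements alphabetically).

C9H12INO4

Walk through each heavy atom and fill implicit hydrogens from standard valence (C 4, N 3, O 2, S 2, halogen 1):
  atom 1: O, bond orders sum to 2 (valence 2) → 0 H
  atom 2: C, bond orders sum to 4 (valence 4) → 0 H
  atom 3: O, bond orders sum to 2 (valence 2) → 0 H
  atom 4: C, bond orders sum to 1 (valence 4) → 3 H
  atom 5: C, bond orders sum to 3 (valence 4) → 1 H
  atom 6: C, bond orders sum to 3 (valence 4) → 1 H
  atom 7: C, bond orders sum to 4 (valence 4) → 0 H
  atom 8: C, bond orders sum to 1 (valence 4) → 3 H
  atom 9: O, bond orders sum to 2 (valence 2) → 0 H
  atom 10: C, bond orders sum to 3 (valence 4) → 1 H
  atom 11: I (halogen, monovalent) → 0 H
  atom 12: C, bond orders sum to 3 (valence 4) → 1 H
  atom 13: C, bond orders sum to 4 (valence 4) → 0 H
  atom 14: O, bond orders sum to 2 (valence 2) → 0 H
  atom 15: N, bond orders sum to 1 (valence 3) → 2 H
Totals → C:9, H:12, I:1, N:1, O:4.
In Hill order: C9H12INO4.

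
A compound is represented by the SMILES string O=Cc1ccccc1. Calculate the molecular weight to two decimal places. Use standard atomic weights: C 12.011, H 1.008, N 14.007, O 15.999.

106.12 g/mol

First, the molecular formula is C7H6O (counting implicit H from valence).
  C: 7 × 12.011 = 84.077
  H: 6 × 1.008 = 6.048
  O: 1 × 15.999 = 15.999
Sum: 7×12.011 + 6×1.008 + 1×15.999 = 106.124 → 106.12 g/mol.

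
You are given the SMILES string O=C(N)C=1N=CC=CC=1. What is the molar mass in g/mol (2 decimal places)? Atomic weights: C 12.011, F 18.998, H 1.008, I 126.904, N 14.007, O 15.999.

First, the molecular formula is C6H6N2O (counting implicit H from valence).
  C: 6 × 12.011 = 72.066
  H: 6 × 1.008 = 6.048
  N: 2 × 14.007 = 28.014
  O: 1 × 15.999 = 15.999
Sum: 6×12.011 + 6×1.008 + 2×14.007 + 1×15.999 = 122.127 → 122.13 g/mol.

122.13 g/mol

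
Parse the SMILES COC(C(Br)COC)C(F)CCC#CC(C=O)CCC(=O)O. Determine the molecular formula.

Walk through each heavy atom and fill implicit hydrogens from standard valence (C 4, N 3, O 2, S 2, halogen 1):
  atom 1: C, bond orders sum to 1 (valence 4) → 3 H
  atom 2: O, bond orders sum to 2 (valence 2) → 0 H
  atom 3: C, bond orders sum to 3 (valence 4) → 1 H
  atom 4: C, bond orders sum to 3 (valence 4) → 1 H
  atom 5: Br (halogen, monovalent) → 0 H
  atom 6: C, bond orders sum to 2 (valence 4) → 2 H
  atom 7: O, bond orders sum to 2 (valence 2) → 0 H
  atom 8: C, bond orders sum to 1 (valence 4) → 3 H
  atom 9: C, bond orders sum to 3 (valence 4) → 1 H
  atom 10: F (halogen, monovalent) → 0 H
  atom 11: C, bond orders sum to 2 (valence 4) → 2 H
  atom 12: C, bond orders sum to 2 (valence 4) → 2 H
  atom 13: C, bond orders sum to 4 (valence 4) → 0 H
  atom 14: C, bond orders sum to 4 (valence 4) → 0 H
  atom 15: C, bond orders sum to 3 (valence 4) → 1 H
  atom 16: C, bond orders sum to 3 (valence 4) → 1 H
  atom 17: O, bond orders sum to 2 (valence 2) → 0 H
  atom 18: C, bond orders sum to 2 (valence 4) → 2 H
  atom 19: C, bond orders sum to 2 (valence 4) → 2 H
  atom 20: C, bond orders sum to 4 (valence 4) → 0 H
  atom 21: O, bond orders sum to 2 (valence 2) → 0 H
  atom 22: O, bond orders sum to 1 (valence 2) → 1 H
Totals → C:15, H:22, Br:1, F:1, O:5.
In Hill order: C15H22BrFO5.

C15H22BrFO5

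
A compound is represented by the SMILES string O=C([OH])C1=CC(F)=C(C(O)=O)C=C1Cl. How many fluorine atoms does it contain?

1

Scan the SMILES for F atoms (remember two-letter symbols like Cl and Br are single atoms).
Fluorine count: 1.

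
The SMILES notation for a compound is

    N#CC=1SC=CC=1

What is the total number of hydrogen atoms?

Walk through each heavy atom and fill implicit hydrogens from standard valence (C 4, N 3, O 2, S 2, halogen 1):
  atom 1: N, bond orders sum to 3 (valence 3) → 0 H
  atom 2: C, bond orders sum to 4 (valence 4) → 0 H
  atom 3: C, bond orders sum to 4 (valence 4) → 0 H
  atom 4: S, bond orders sum to 2 (valence 2) → 0 H
  atom 5: C, bond orders sum to 3 (valence 4) → 1 H
  atom 6: C, bond orders sum to 3 (valence 4) → 1 H
  atom 7: C, bond orders sum to 3 (valence 4) → 1 H
Total hydrogens: 3.

3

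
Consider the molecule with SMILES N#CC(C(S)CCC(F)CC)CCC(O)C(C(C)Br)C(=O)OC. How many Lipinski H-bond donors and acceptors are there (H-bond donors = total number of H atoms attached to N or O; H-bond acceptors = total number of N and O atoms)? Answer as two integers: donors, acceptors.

1, 4

Donors: find every N or O and count the H atoms it carries.
  atom 1 (N): bond orders sum to 3 → 0 H
  atom 15 (O): bond orders sum to 1 → 1 H
  atom 21 (O): bond orders sum to 2 → 0 H
  atom 22 (O): bond orders sum to 2 → 0 H
Lipinski HBD = 1.
Acceptors: N atoms = 1, O atoms = 3 → HBA = 4.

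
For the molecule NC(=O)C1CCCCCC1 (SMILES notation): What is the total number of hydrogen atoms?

Walk through each heavy atom and fill implicit hydrogens from standard valence (C 4, N 3, O 2, S 2, halogen 1):
  atom 1: N, bond orders sum to 1 (valence 3) → 2 H
  atom 2: C, bond orders sum to 4 (valence 4) → 0 H
  atom 3: O, bond orders sum to 2 (valence 2) → 0 H
  atom 4: C, bond orders sum to 3 (valence 4) → 1 H
  atom 5: C, bond orders sum to 2 (valence 4) → 2 H
  atom 6: C, bond orders sum to 2 (valence 4) → 2 H
  atom 7: C, bond orders sum to 2 (valence 4) → 2 H
  atom 8: C, bond orders sum to 2 (valence 4) → 2 H
  atom 9: C, bond orders sum to 2 (valence 4) → 2 H
  atom 10: C, bond orders sum to 2 (valence 4) → 2 H
Total hydrogens: 15.

15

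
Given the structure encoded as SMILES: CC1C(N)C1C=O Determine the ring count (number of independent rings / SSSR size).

1

In SMILES, each pair of matching ring-closure digits denotes one ring-closing bond; the number of such bonds equals the number of independent rings.
Ring-closure bonds here: 1.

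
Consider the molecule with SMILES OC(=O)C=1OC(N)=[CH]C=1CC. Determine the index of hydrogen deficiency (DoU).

Degree of unsaturation = (number of rings) + (number of π bonds).
Ring closures in the SMILES: 1.
π bonds: 3 double bonds (each 1 DoU) → 3 DoU from unsaturation.
Total DoU = 1 + 3 = 4.

4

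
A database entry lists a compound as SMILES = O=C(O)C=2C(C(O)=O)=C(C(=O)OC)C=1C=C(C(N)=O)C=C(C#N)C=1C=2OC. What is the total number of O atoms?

Scan the SMILES for O atoms (remember two-letter symbols like Cl and Br are single atoms).
Oxygen count: 8.

8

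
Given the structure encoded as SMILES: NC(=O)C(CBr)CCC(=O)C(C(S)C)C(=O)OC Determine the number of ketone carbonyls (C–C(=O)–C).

The ketone motif appears at heavy-atom position 9 in the SMILES.
Other groups present: 1 amide, 1 ester, 1 thiol.
Ketone count: 1.

1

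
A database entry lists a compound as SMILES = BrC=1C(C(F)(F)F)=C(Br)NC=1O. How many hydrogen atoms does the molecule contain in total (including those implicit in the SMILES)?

2

Walk through each heavy atom and fill implicit hydrogens from standard valence (C 4, N 3, O 2, S 2, halogen 1):
  atom 1: Br (halogen, monovalent) → 0 H
  atom 2: C, bond orders sum to 4 (valence 4) → 0 H
  atom 3: C, bond orders sum to 4 (valence 4) → 0 H
  atom 4: C, bond orders sum to 4 (valence 4) → 0 H
  atom 5: F (halogen, monovalent) → 0 H
  atom 6: F (halogen, monovalent) → 0 H
  atom 7: F (halogen, monovalent) → 0 H
  atom 8: C, bond orders sum to 4 (valence 4) → 0 H
  atom 9: Br (halogen, monovalent) → 0 H
  atom 10: N, bond orders sum to 2 (valence 3) → 1 H
  atom 11: C, bond orders sum to 4 (valence 4) → 0 H
  atom 12: O, bond orders sum to 1 (valence 2) → 1 H
Total hydrogens: 2.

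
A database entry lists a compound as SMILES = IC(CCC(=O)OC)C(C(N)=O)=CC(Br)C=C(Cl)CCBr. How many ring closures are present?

In SMILES, each pair of matching ring-closure digits denotes one ring-closing bond; the number of such bonds equals the number of independent rings.
Ring-closure bonds here: 0.

0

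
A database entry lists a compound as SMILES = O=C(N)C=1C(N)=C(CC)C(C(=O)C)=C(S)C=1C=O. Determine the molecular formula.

C12H14N2O3S

Walk through each heavy atom and fill implicit hydrogens from standard valence (C 4, N 3, O 2, S 2, halogen 1):
  atom 1: O, bond orders sum to 2 (valence 2) → 0 H
  atom 2: C, bond orders sum to 4 (valence 4) → 0 H
  atom 3: N, bond orders sum to 1 (valence 3) → 2 H
  atom 4: C, bond orders sum to 4 (valence 4) → 0 H
  atom 5: C, bond orders sum to 4 (valence 4) → 0 H
  atom 6: N, bond orders sum to 1 (valence 3) → 2 H
  atom 7: C, bond orders sum to 4 (valence 4) → 0 H
  atom 8: C, bond orders sum to 2 (valence 4) → 2 H
  atom 9: C, bond orders sum to 1 (valence 4) → 3 H
  atom 10: C, bond orders sum to 4 (valence 4) → 0 H
  atom 11: C, bond orders sum to 4 (valence 4) → 0 H
  atom 12: O, bond orders sum to 2 (valence 2) → 0 H
  atom 13: C, bond orders sum to 1 (valence 4) → 3 H
  atom 14: C, bond orders sum to 4 (valence 4) → 0 H
  atom 15: S, bond orders sum to 1 (valence 2) → 1 H
  atom 16: C, bond orders sum to 4 (valence 4) → 0 H
  atom 17: C, bond orders sum to 3 (valence 4) → 1 H
  atom 18: O, bond orders sum to 2 (valence 2) → 0 H
Totals → C:12, H:14, N:2, O:3, S:1.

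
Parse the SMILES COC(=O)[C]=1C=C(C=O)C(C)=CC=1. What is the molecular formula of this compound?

C10H10O3

Walk through each heavy atom and fill implicit hydrogens from standard valence (C 4, N 3, O 2, S 2, halogen 1):
  atom 1: C, bond orders sum to 1 (valence 4) → 3 H
  atom 2: O, bond orders sum to 2 (valence 2) → 0 H
  atom 3: C, bond orders sum to 4 (valence 4) → 0 H
  atom 4: O, bond orders sum to 2 (valence 2) → 0 H
  atom 5: C with explicit H count 0
  atom 6: C, bond orders sum to 3 (valence 4) → 1 H
  atom 7: C, bond orders sum to 4 (valence 4) → 0 H
  atom 8: C, bond orders sum to 3 (valence 4) → 1 H
  atom 9: O, bond orders sum to 2 (valence 2) → 0 H
  atom 10: C, bond orders sum to 4 (valence 4) → 0 H
  atom 11: C, bond orders sum to 1 (valence 4) → 3 H
  atom 12: C, bond orders sum to 3 (valence 4) → 1 H
  atom 13: C, bond orders sum to 3 (valence 4) → 1 H
Totals → C:10, H:10, O:3.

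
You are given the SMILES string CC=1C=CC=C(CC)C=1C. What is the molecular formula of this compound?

Walk through each heavy atom and fill implicit hydrogens from standard valence (C 4, N 3, O 2, S 2, halogen 1):
  atom 1: C, bond orders sum to 1 (valence 4) → 3 H
  atom 2: C, bond orders sum to 4 (valence 4) → 0 H
  atom 3: C, bond orders sum to 3 (valence 4) → 1 H
  atom 4: C, bond orders sum to 3 (valence 4) → 1 H
  atom 5: C, bond orders sum to 3 (valence 4) → 1 H
  atom 6: C, bond orders sum to 4 (valence 4) → 0 H
  atom 7: C, bond orders sum to 2 (valence 4) → 2 H
  atom 8: C, bond orders sum to 1 (valence 4) → 3 H
  atom 9: C, bond orders sum to 4 (valence 4) → 0 H
  atom 10: C, bond orders sum to 1 (valence 4) → 3 H
Totals → C:10, H:14.

C10H14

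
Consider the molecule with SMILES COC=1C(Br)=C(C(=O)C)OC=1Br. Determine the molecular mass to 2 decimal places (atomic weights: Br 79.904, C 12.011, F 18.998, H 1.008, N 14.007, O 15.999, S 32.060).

First, the molecular formula is C7H6Br2O3 (counting implicit H from valence).
  Br: 2 × 79.904 = 159.808
  C: 7 × 12.011 = 84.077
  H: 6 × 1.008 = 6.048
  O: 3 × 15.999 = 47.997
Sum: 2×79.904 + 7×12.011 + 6×1.008 + 3×15.999 = 297.930 → 297.93 g/mol.

297.93 g/mol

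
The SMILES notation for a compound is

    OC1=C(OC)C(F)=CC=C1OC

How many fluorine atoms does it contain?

1

Scan the SMILES for F atoms (remember two-letter symbols like Cl and Br are single atoms).
Fluorine count: 1.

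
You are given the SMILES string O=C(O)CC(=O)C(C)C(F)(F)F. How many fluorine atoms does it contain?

Scan the SMILES for F atoms (remember two-letter symbols like Cl and Br are single atoms).
Fluorine count: 3.

3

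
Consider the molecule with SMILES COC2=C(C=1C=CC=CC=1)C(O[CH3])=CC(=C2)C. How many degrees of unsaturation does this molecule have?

Degree of unsaturation = (number of rings) + (number of π bonds).
Ring closures in the SMILES: 2.
π bonds: 6 double bonds (each 1 DoU) → 6 DoU from unsaturation.
Total DoU = 2 + 6 = 8.

8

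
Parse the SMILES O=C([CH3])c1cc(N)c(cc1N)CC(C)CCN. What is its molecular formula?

Walk through each heavy atom and fill implicit hydrogens from standard valence (C 4, N 3, O 2, S 2, halogen 1); for lowercase aromatic atoms, an aromatic c carries 1 H when it has two neighbours and 0 H with three, and aromatic n carries 0 H:
  atom 1: O, bond orders sum to 2 (valence 2) → 0 H
  atom 2: C, bond orders sum to 4 (valence 4) → 0 H
  atom 3: C with explicit H count 3
  atom 4: aromatic c, 3 neighbours → 0 H
  atom 5: aromatic c, 2 neighbours → 1 H
  atom 6: aromatic c, 3 neighbours → 0 H
  atom 7: N, bond orders sum to 1 (valence 3) → 2 H
  atom 8: aromatic c, 3 neighbours → 0 H
  atom 9: aromatic c, 2 neighbours → 1 H
  atom 10: aromatic c, 3 neighbours → 0 H
  atom 11: N, bond orders sum to 1 (valence 3) → 2 H
  atom 12: C, bond orders sum to 2 (valence 4) → 2 H
  atom 13: C, bond orders sum to 3 (valence 4) → 1 H
  atom 14: C, bond orders sum to 1 (valence 4) → 3 H
  atom 15: C, bond orders sum to 2 (valence 4) → 2 H
  atom 16: C, bond orders sum to 2 (valence 4) → 2 H
  atom 17: N, bond orders sum to 1 (valence 3) → 2 H
Totals → C:13, H:21, N:3, O:1.

C13H21N3O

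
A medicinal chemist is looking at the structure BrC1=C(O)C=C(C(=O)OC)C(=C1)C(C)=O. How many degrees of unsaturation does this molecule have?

6

Molecular formula: C10H9BrO4.
DoU = (2C + 2 + N − H − X) / 2, where X is the halogen count and O/S are ignored.
    = (2·10 + 2 + 0 − 9 − 1) / 2 = 12 / 2 = 6.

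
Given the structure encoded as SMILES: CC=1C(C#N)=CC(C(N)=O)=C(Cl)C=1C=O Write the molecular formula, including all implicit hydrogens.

Walk through each heavy atom and fill implicit hydrogens from standard valence (C 4, N 3, O 2, S 2, halogen 1):
  atom 1: C, bond orders sum to 1 (valence 4) → 3 H
  atom 2: C, bond orders sum to 4 (valence 4) → 0 H
  atom 3: C, bond orders sum to 4 (valence 4) → 0 H
  atom 4: C, bond orders sum to 4 (valence 4) → 0 H
  atom 5: N, bond orders sum to 3 (valence 3) → 0 H
  atom 6: C, bond orders sum to 3 (valence 4) → 1 H
  atom 7: C, bond orders sum to 4 (valence 4) → 0 H
  atom 8: C, bond orders sum to 4 (valence 4) → 0 H
  atom 9: N, bond orders sum to 1 (valence 3) → 2 H
  atom 10: O, bond orders sum to 2 (valence 2) → 0 H
  atom 11: C, bond orders sum to 4 (valence 4) → 0 H
  atom 12: Cl (halogen, monovalent) → 0 H
  atom 13: C, bond orders sum to 4 (valence 4) → 0 H
  atom 14: C, bond orders sum to 3 (valence 4) → 1 H
  atom 15: O, bond orders sum to 2 (valence 2) → 0 H
Totals → C:10, H:7, Cl:1, N:2, O:2.

C10H7ClN2O2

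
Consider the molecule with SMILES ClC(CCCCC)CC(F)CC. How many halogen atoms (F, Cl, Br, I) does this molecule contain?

2

Halogen atoms appear at heavy-atom positions 1, 10 (1×Cl, 1×F).
Halogen count: 2.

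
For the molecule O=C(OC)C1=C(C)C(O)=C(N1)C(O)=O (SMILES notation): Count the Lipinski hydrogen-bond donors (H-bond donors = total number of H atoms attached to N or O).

Donors: find every N or O and count the H atoms it carries.
  atom 1 (O): bond orders sum to 2 → 0 H
  atom 3 (O): bond orders sum to 2 → 0 H
  atom 9 (O): bond orders sum to 1 → 1 H
  atom 11 (N): bond orders sum to 2 → 1 H
  atom 13 (O): bond orders sum to 1 → 1 H
  atom 14 (O): bond orders sum to 2 → 0 H
Lipinski HBD = 3.

3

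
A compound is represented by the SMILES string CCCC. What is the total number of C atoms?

Count every carbon token in the SMILES (each C, including those in ring-closure positions and inside branches).
Carbon count: 4.

4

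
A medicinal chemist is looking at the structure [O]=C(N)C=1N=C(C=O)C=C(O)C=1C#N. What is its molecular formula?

Walk through each heavy atom and fill implicit hydrogens from standard valence (C 4, N 3, O 2, S 2, halogen 1):
  atom 1: O with explicit H count 0
  atom 2: C, bond orders sum to 4 (valence 4) → 0 H
  atom 3: N, bond orders sum to 1 (valence 3) → 2 H
  atom 4: C, bond orders sum to 4 (valence 4) → 0 H
  atom 5: N, bond orders sum to 3 (valence 3) → 0 H
  atom 6: C, bond orders sum to 4 (valence 4) → 0 H
  atom 7: C, bond orders sum to 3 (valence 4) → 1 H
  atom 8: O, bond orders sum to 2 (valence 2) → 0 H
  atom 9: C, bond orders sum to 3 (valence 4) → 1 H
  atom 10: C, bond orders sum to 4 (valence 4) → 0 H
  atom 11: O, bond orders sum to 1 (valence 2) → 1 H
  atom 12: C, bond orders sum to 4 (valence 4) → 0 H
  atom 13: C, bond orders sum to 4 (valence 4) → 0 H
  atom 14: N, bond orders sum to 3 (valence 3) → 0 H
Totals → C:8, H:5, N:3, O:3.

C8H5N3O3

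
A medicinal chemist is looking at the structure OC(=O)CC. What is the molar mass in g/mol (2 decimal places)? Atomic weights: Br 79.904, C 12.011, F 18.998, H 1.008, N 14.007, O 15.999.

74.08 g/mol

First, the molecular formula is C3H6O2 (counting implicit H from valence).
  C: 3 × 12.011 = 36.033
  H: 6 × 1.008 = 6.048
  O: 2 × 15.999 = 31.998
Sum: 3×12.011 + 6×1.008 + 2×15.999 = 74.079 → 74.08 g/mol.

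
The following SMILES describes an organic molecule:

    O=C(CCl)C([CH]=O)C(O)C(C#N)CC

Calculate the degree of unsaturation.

Degree of unsaturation = (number of rings) + (number of π bonds).
Ring closures in the SMILES: 0.
π bonds: 2 double bonds (each 1 DoU), 1 triple bond (each 2 DoU) → 4 DoU from unsaturation.
Total DoU = 0 + 4 = 4.

4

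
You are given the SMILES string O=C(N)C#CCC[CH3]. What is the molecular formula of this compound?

Walk through each heavy atom and fill implicit hydrogens from standard valence (C 4, N 3, O 2, S 2, halogen 1):
  atom 1: O, bond orders sum to 2 (valence 2) → 0 H
  atom 2: C, bond orders sum to 4 (valence 4) → 0 H
  atom 3: N, bond orders sum to 1 (valence 3) → 2 H
  atom 4: C, bond orders sum to 4 (valence 4) → 0 H
  atom 5: C, bond orders sum to 4 (valence 4) → 0 H
  atom 6: C, bond orders sum to 2 (valence 4) → 2 H
  atom 7: C, bond orders sum to 2 (valence 4) → 2 H
  atom 8: C with explicit H count 3
Totals → C:6, H:9, N:1, O:1.

C6H9NO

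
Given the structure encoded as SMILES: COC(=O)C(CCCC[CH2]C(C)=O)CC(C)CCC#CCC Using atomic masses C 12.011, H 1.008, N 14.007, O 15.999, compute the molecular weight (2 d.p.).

First, the molecular formula is C19H32O3 (counting implicit H from valence).
  C: 19 × 12.011 = 228.209
  H: 32 × 1.008 = 32.256
  O: 3 × 15.999 = 47.997
Sum: 19×12.011 + 32×1.008 + 3×15.999 = 308.462 → 308.46 g/mol.

308.46 g/mol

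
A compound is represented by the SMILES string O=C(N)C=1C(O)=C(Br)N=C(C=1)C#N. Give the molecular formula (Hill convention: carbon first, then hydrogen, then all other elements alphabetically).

C7H4BrN3O2

Walk through each heavy atom and fill implicit hydrogens from standard valence (C 4, N 3, O 2, S 2, halogen 1):
  atom 1: O, bond orders sum to 2 (valence 2) → 0 H
  atom 2: C, bond orders sum to 4 (valence 4) → 0 H
  atom 3: N, bond orders sum to 1 (valence 3) → 2 H
  atom 4: C, bond orders sum to 4 (valence 4) → 0 H
  atom 5: C, bond orders sum to 4 (valence 4) → 0 H
  atom 6: O, bond orders sum to 1 (valence 2) → 1 H
  atom 7: C, bond orders sum to 4 (valence 4) → 0 H
  atom 8: Br (halogen, monovalent) → 0 H
  atom 9: N, bond orders sum to 3 (valence 3) → 0 H
  atom 10: C, bond orders sum to 4 (valence 4) → 0 H
  atom 11: C, bond orders sum to 3 (valence 4) → 1 H
  atom 12: C, bond orders sum to 4 (valence 4) → 0 H
  atom 13: N, bond orders sum to 3 (valence 3) → 0 H
Totals → C:7, H:4, Br:1, N:3, O:2.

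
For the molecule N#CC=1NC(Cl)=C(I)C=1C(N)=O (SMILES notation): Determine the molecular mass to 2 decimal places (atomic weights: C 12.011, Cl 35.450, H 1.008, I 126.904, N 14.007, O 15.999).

First, the molecular formula is C6H3ClIN3O (counting implicit H from valence).
  C: 6 × 12.011 = 72.066
  Cl: 1 × 35.450 = 35.450
  H: 3 × 1.008 = 3.024
  I: 1 × 126.904 = 126.904
  N: 3 × 14.007 = 42.021
  O: 1 × 15.999 = 15.999
Sum: 6×12.011 + 1×35.450 + 3×1.008 + 1×126.904 + 3×14.007 + 1×15.999 = 295.464 → 295.46 g/mol.

295.46 g/mol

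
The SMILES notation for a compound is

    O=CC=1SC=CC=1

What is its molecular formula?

C5H4OS

Walk through each heavy atom and fill implicit hydrogens from standard valence (C 4, N 3, O 2, S 2, halogen 1):
  atom 1: O, bond orders sum to 2 (valence 2) → 0 H
  atom 2: C, bond orders sum to 3 (valence 4) → 1 H
  atom 3: C, bond orders sum to 4 (valence 4) → 0 H
  atom 4: S, bond orders sum to 2 (valence 2) → 0 H
  atom 5: C, bond orders sum to 3 (valence 4) → 1 H
  atom 6: C, bond orders sum to 3 (valence 4) → 1 H
  atom 7: C, bond orders sum to 3 (valence 4) → 1 H
Totals → C:5, H:4, O:1, S:1.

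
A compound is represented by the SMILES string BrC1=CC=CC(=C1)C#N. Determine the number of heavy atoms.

9

Every atom symbol written in the SMILES (organic subset) is one heavy atom; implicit H are not written.
Heavy atoms by element → Br:1, C:7, N:1.
Total: 9.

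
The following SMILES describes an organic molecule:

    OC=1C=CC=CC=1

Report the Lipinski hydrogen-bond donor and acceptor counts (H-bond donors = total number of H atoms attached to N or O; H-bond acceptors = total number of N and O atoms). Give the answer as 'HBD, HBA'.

Donors: find every N or O and count the H atoms it carries.
  atom 1 (O): bond orders sum to 1 → 1 H
Lipinski HBD = 1.
Acceptors: N atoms = 0, O atoms = 1 → HBA = 1.

1, 1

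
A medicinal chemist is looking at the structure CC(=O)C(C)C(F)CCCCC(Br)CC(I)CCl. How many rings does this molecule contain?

In SMILES, each pair of matching ring-closure digits denotes one ring-closing bond; the number of such bonds equals the number of independent rings.
Ring-closure bonds here: 0.

0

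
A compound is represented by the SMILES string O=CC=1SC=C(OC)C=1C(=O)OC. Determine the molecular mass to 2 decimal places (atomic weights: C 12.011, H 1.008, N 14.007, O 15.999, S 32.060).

First, the molecular formula is C8H8O4S (counting implicit H from valence).
  C: 8 × 12.011 = 96.088
  H: 8 × 1.008 = 8.064
  O: 4 × 15.999 = 63.996
  S: 1 × 32.060 = 32.060
Sum: 8×12.011 + 8×1.008 + 4×15.999 + 1×32.060 = 200.208 → 200.21 g/mol.

200.21 g/mol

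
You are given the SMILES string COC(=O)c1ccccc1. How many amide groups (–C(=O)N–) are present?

0

Scan the SMILES for the amide motif — none present.
Groups that are present: 1 ester.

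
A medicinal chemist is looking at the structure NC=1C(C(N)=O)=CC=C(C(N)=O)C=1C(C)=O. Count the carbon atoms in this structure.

10

Count every carbon token in the SMILES (each C, including those in ring-closure positions and inside branches).
Carbon count: 10.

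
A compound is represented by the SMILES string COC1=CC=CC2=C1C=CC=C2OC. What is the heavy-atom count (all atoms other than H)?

Every atom symbol written in the SMILES (organic subset) is one heavy atom; implicit H are not written.
Heavy atoms by element → C:12, O:2.
Total: 14.

14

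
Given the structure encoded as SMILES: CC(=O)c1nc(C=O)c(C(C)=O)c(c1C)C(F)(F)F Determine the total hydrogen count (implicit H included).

10

Walk through each heavy atom and fill implicit hydrogens from standard valence (C 4, N 3, O 2, S 2, halogen 1); for lowercase aromatic atoms, an aromatic c carries 1 H when it has two neighbours and 0 H with three, and aromatic n carries 0 H:
  atom 1: C, bond orders sum to 1 (valence 4) → 3 H
  atom 2: C, bond orders sum to 4 (valence 4) → 0 H
  atom 3: O, bond orders sum to 2 (valence 2) → 0 H
  atom 4: aromatic c, 3 neighbours → 0 H
  atom 5: aromatic n, 2 neighbours → 0 H
  atom 6: aromatic c, 3 neighbours → 0 H
  atom 7: C, bond orders sum to 3 (valence 4) → 1 H
  atom 8: O, bond orders sum to 2 (valence 2) → 0 H
  atom 9: aromatic c, 3 neighbours → 0 H
  atom 10: C, bond orders sum to 4 (valence 4) → 0 H
  atom 11: C, bond orders sum to 1 (valence 4) → 3 H
  atom 12: O, bond orders sum to 2 (valence 2) → 0 H
  atom 13: aromatic c, 3 neighbours → 0 H
  atom 14: aromatic c, 3 neighbours → 0 H
  atom 15: C, bond orders sum to 1 (valence 4) → 3 H
  atom 16: C, bond orders sum to 4 (valence 4) → 0 H
  atom 17: F (halogen, monovalent) → 0 H
  atom 18: F (halogen, monovalent) → 0 H
  atom 19: F (halogen, monovalent) → 0 H
Total hydrogens: 10.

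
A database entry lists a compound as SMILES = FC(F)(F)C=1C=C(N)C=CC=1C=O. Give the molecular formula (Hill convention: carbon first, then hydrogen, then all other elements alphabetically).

Walk through each heavy atom and fill implicit hydrogens from standard valence (C 4, N 3, O 2, S 2, halogen 1):
  atom 1: F (halogen, monovalent) → 0 H
  atom 2: C, bond orders sum to 4 (valence 4) → 0 H
  atom 3: F (halogen, monovalent) → 0 H
  atom 4: F (halogen, monovalent) → 0 H
  atom 5: C, bond orders sum to 4 (valence 4) → 0 H
  atom 6: C, bond orders sum to 3 (valence 4) → 1 H
  atom 7: C, bond orders sum to 4 (valence 4) → 0 H
  atom 8: N, bond orders sum to 1 (valence 3) → 2 H
  atom 9: C, bond orders sum to 3 (valence 4) → 1 H
  atom 10: C, bond orders sum to 3 (valence 4) → 1 H
  atom 11: C, bond orders sum to 4 (valence 4) → 0 H
  atom 12: C, bond orders sum to 3 (valence 4) → 1 H
  atom 13: O, bond orders sum to 2 (valence 2) → 0 H
Totals → C:8, H:6, F:3, N:1, O:1.

C8H6F3NO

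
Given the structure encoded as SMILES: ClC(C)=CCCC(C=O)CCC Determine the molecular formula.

C10H17ClO

Walk through each heavy atom and fill implicit hydrogens from standard valence (C 4, N 3, O 2, S 2, halogen 1):
  atom 1: Cl (halogen, monovalent) → 0 H
  atom 2: C, bond orders sum to 4 (valence 4) → 0 H
  atom 3: C, bond orders sum to 1 (valence 4) → 3 H
  atom 4: C, bond orders sum to 3 (valence 4) → 1 H
  atom 5: C, bond orders sum to 2 (valence 4) → 2 H
  atom 6: C, bond orders sum to 2 (valence 4) → 2 H
  atom 7: C, bond orders sum to 3 (valence 4) → 1 H
  atom 8: C, bond orders sum to 3 (valence 4) → 1 H
  atom 9: O, bond orders sum to 2 (valence 2) → 0 H
  atom 10: C, bond orders sum to 2 (valence 4) → 2 H
  atom 11: C, bond orders sum to 2 (valence 4) → 2 H
  atom 12: C, bond orders sum to 1 (valence 4) → 3 H
Totals → C:10, H:17, Cl:1, O:1.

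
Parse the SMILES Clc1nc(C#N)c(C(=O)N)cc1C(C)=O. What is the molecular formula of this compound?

C9H6ClN3O2

Walk through each heavy atom and fill implicit hydrogens from standard valence (C 4, N 3, O 2, S 2, halogen 1); for lowercase aromatic atoms, an aromatic c carries 1 H when it has two neighbours and 0 H with three, and aromatic n carries 0 H:
  atom 1: Cl (halogen, monovalent) → 0 H
  atom 2: aromatic c, 3 neighbours → 0 H
  atom 3: aromatic n, 2 neighbours → 0 H
  atom 4: aromatic c, 3 neighbours → 0 H
  atom 5: C, bond orders sum to 4 (valence 4) → 0 H
  atom 6: N, bond orders sum to 3 (valence 3) → 0 H
  atom 7: aromatic c, 3 neighbours → 0 H
  atom 8: C, bond orders sum to 4 (valence 4) → 0 H
  atom 9: O, bond orders sum to 2 (valence 2) → 0 H
  atom 10: N, bond orders sum to 1 (valence 3) → 2 H
  atom 11: aromatic c, 2 neighbours → 1 H
  atom 12: aromatic c, 3 neighbours → 0 H
  atom 13: C, bond orders sum to 4 (valence 4) → 0 H
  atom 14: C, bond orders sum to 1 (valence 4) → 3 H
  atom 15: O, bond orders sum to 2 (valence 2) → 0 H
Totals → C:9, H:6, Cl:1, N:3, O:2.
In Hill order: C9H6ClN3O2.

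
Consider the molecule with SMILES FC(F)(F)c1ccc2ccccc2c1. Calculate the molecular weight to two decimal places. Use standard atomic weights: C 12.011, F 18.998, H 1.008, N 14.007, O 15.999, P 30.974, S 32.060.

First, the molecular formula is C11H7F3 (counting implicit H from valence).
  C: 11 × 12.011 = 132.121
  F: 3 × 18.998 = 56.994
  H: 7 × 1.008 = 7.056
Sum: 11×12.011 + 3×18.998 + 7×1.008 = 196.171 → 196.17 g/mol.

196.17 g/mol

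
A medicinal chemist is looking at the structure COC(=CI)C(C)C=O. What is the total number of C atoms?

Count every carbon token in the SMILES (each C, including those in ring-closure positions and inside branches).
Carbon count: 6.

6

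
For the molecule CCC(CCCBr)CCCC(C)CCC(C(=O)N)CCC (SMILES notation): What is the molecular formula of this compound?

C18H36BrNO

Walk through each heavy atom and fill implicit hydrogens from standard valence (C 4, N 3, O 2, S 2, halogen 1):
  atom 1: C, bond orders sum to 1 (valence 4) → 3 H
  atom 2: C, bond orders sum to 2 (valence 4) → 2 H
  atom 3: C, bond orders sum to 3 (valence 4) → 1 H
  atom 4: C, bond orders sum to 2 (valence 4) → 2 H
  atom 5: C, bond orders sum to 2 (valence 4) → 2 H
  atom 6: C, bond orders sum to 2 (valence 4) → 2 H
  atom 7: Br (halogen, monovalent) → 0 H
  atom 8: C, bond orders sum to 2 (valence 4) → 2 H
  atom 9: C, bond orders sum to 2 (valence 4) → 2 H
  atom 10: C, bond orders sum to 2 (valence 4) → 2 H
  atom 11: C, bond orders sum to 3 (valence 4) → 1 H
  atom 12: C, bond orders sum to 1 (valence 4) → 3 H
  atom 13: C, bond orders sum to 2 (valence 4) → 2 H
  atom 14: C, bond orders sum to 2 (valence 4) → 2 H
  atom 15: C, bond orders sum to 3 (valence 4) → 1 H
  atom 16: C, bond orders sum to 4 (valence 4) → 0 H
  atom 17: O, bond orders sum to 2 (valence 2) → 0 H
  atom 18: N, bond orders sum to 1 (valence 3) → 2 H
  atom 19: C, bond orders sum to 2 (valence 4) → 2 H
  atom 20: C, bond orders sum to 2 (valence 4) → 2 H
  atom 21: C, bond orders sum to 1 (valence 4) → 3 H
Totals → C:18, H:36, Br:1, N:1, O:1.
In Hill order: C18H36BrNO.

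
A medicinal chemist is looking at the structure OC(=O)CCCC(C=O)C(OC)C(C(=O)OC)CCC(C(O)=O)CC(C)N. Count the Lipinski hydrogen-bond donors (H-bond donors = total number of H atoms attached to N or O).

4

Donors: find every N or O and count the H atoms it carries.
  atom 1 (O): bond orders sum to 1 → 1 H
  atom 3 (O): bond orders sum to 2 → 0 H
  atom 9 (O): bond orders sum to 2 → 0 H
  atom 11 (O): bond orders sum to 2 → 0 H
  atom 15 (O): bond orders sum to 2 → 0 H
  atom 16 (O): bond orders sum to 2 → 0 H
  atom 22 (O): bond orders sum to 1 → 1 H
  atom 23 (O): bond orders sum to 2 → 0 H
  atom 27 (N): bond orders sum to 1 → 2 H
Lipinski HBD = 4.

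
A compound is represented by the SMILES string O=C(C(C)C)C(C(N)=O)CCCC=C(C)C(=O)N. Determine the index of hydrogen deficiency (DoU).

Molecular formula: C13H22N2O3.
DoU = (2C + 2 + N − H − X) / 2, where X is the halogen count and O/S are ignored.
    = (2·13 + 2 + 2 − 22 − 0) / 2 = 8 / 2 = 4.

4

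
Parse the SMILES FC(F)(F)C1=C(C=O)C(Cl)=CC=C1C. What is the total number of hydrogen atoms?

Walk through each heavy atom and fill implicit hydrogens from standard valence (C 4, N 3, O 2, S 2, halogen 1):
  atom 1: F (halogen, monovalent) → 0 H
  atom 2: C, bond orders sum to 4 (valence 4) → 0 H
  atom 3: F (halogen, monovalent) → 0 H
  atom 4: F (halogen, monovalent) → 0 H
  atom 5: C, bond orders sum to 4 (valence 4) → 0 H
  atom 6: C, bond orders sum to 4 (valence 4) → 0 H
  atom 7: C, bond orders sum to 3 (valence 4) → 1 H
  atom 8: O, bond orders sum to 2 (valence 2) → 0 H
  atom 9: C, bond orders sum to 4 (valence 4) → 0 H
  atom 10: Cl (halogen, monovalent) → 0 H
  atom 11: C, bond orders sum to 3 (valence 4) → 1 H
  atom 12: C, bond orders sum to 3 (valence 4) → 1 H
  atom 13: C, bond orders sum to 4 (valence 4) → 0 H
  atom 14: C, bond orders sum to 1 (valence 4) → 3 H
Total hydrogens: 6.

6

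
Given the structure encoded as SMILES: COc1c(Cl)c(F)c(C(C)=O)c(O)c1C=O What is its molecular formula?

C10H8ClFO4

Walk through each heavy atom and fill implicit hydrogens from standard valence (C 4, N 3, O 2, S 2, halogen 1); for lowercase aromatic atoms, an aromatic c carries 1 H when it has two neighbours and 0 H with three, and aromatic n carries 0 H:
  atom 1: C, bond orders sum to 1 (valence 4) → 3 H
  atom 2: O, bond orders sum to 2 (valence 2) → 0 H
  atom 3: aromatic c, 3 neighbours → 0 H
  atom 4: aromatic c, 3 neighbours → 0 H
  atom 5: Cl (halogen, monovalent) → 0 H
  atom 6: aromatic c, 3 neighbours → 0 H
  atom 7: F (halogen, monovalent) → 0 H
  atom 8: aromatic c, 3 neighbours → 0 H
  atom 9: C, bond orders sum to 4 (valence 4) → 0 H
  atom 10: C, bond orders sum to 1 (valence 4) → 3 H
  atom 11: O, bond orders sum to 2 (valence 2) → 0 H
  atom 12: aromatic c, 3 neighbours → 0 H
  atom 13: O, bond orders sum to 1 (valence 2) → 1 H
  atom 14: aromatic c, 3 neighbours → 0 H
  atom 15: C, bond orders sum to 3 (valence 4) → 1 H
  atom 16: O, bond orders sum to 2 (valence 2) → 0 H
Totals → C:10, H:8, Cl:1, F:1, O:4.
In Hill order: C10H8ClFO4.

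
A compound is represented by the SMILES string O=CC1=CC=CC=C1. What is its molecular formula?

C7H6O

Walk through each heavy atom and fill implicit hydrogens from standard valence (C 4, N 3, O 2, S 2, halogen 1):
  atom 1: O, bond orders sum to 2 (valence 2) → 0 H
  atom 2: C, bond orders sum to 3 (valence 4) → 1 H
  atom 3: C, bond orders sum to 4 (valence 4) → 0 H
  atom 4: C, bond orders sum to 3 (valence 4) → 1 H
  atom 5: C, bond orders sum to 3 (valence 4) → 1 H
  atom 6: C, bond orders sum to 3 (valence 4) → 1 H
  atom 7: C, bond orders sum to 3 (valence 4) → 1 H
  atom 8: C, bond orders sum to 3 (valence 4) → 1 H
Totals → C:7, H:6, O:1.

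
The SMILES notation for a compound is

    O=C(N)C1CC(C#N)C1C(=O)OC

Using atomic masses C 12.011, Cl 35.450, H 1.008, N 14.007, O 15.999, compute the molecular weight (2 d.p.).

First, the molecular formula is C8H10N2O3 (counting implicit H from valence).
  C: 8 × 12.011 = 96.088
  H: 10 × 1.008 = 10.080
  N: 2 × 14.007 = 28.014
  O: 3 × 15.999 = 47.997
Sum: 8×12.011 + 10×1.008 + 2×14.007 + 3×15.999 = 182.179 → 182.18 g/mol.

182.18 g/mol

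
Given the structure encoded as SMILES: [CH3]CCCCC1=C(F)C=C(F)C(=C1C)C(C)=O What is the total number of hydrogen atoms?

Walk through each heavy atom and fill implicit hydrogens from standard valence (C 4, N 3, O 2, S 2, halogen 1):
  atom 1: C with explicit H count 3
  atom 2: C, bond orders sum to 2 (valence 4) → 2 H
  atom 3: C, bond orders sum to 2 (valence 4) → 2 H
  atom 4: C, bond orders sum to 2 (valence 4) → 2 H
  atom 5: C, bond orders sum to 2 (valence 4) → 2 H
  atom 6: C, bond orders sum to 4 (valence 4) → 0 H
  atom 7: C, bond orders sum to 4 (valence 4) → 0 H
  atom 8: F (halogen, monovalent) → 0 H
  atom 9: C, bond orders sum to 3 (valence 4) → 1 H
  atom 10: C, bond orders sum to 4 (valence 4) → 0 H
  atom 11: F (halogen, monovalent) → 0 H
  atom 12: C, bond orders sum to 4 (valence 4) → 0 H
  atom 13: C, bond orders sum to 4 (valence 4) → 0 H
  atom 14: C, bond orders sum to 1 (valence 4) → 3 H
  atom 15: C, bond orders sum to 4 (valence 4) → 0 H
  atom 16: C, bond orders sum to 1 (valence 4) → 3 H
  atom 17: O, bond orders sum to 2 (valence 2) → 0 H
Total hydrogens: 18.

18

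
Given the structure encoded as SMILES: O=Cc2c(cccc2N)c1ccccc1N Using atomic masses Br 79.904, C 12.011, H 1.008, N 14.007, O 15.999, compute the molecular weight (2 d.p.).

First, the molecular formula is C13H12N2O (counting implicit H from valence).
  C: 13 × 12.011 = 156.143
  H: 12 × 1.008 = 12.096
  N: 2 × 14.007 = 28.014
  O: 1 × 15.999 = 15.999
Sum: 13×12.011 + 12×1.008 + 2×14.007 + 1×15.999 = 212.252 → 212.25 g/mol.

212.25 g/mol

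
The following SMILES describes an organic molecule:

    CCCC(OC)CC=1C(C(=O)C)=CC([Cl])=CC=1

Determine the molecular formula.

C14H19ClO2

Walk through each heavy atom and fill implicit hydrogens from standard valence (C 4, N 3, O 2, S 2, halogen 1):
  atom 1: C, bond orders sum to 1 (valence 4) → 3 H
  atom 2: C, bond orders sum to 2 (valence 4) → 2 H
  atom 3: C, bond orders sum to 2 (valence 4) → 2 H
  atom 4: C, bond orders sum to 3 (valence 4) → 1 H
  atom 5: O, bond orders sum to 2 (valence 2) → 0 H
  atom 6: C, bond orders sum to 1 (valence 4) → 3 H
  atom 7: C, bond orders sum to 2 (valence 4) → 2 H
  atom 8: C, bond orders sum to 4 (valence 4) → 0 H
  atom 9: C, bond orders sum to 4 (valence 4) → 0 H
  atom 10: C, bond orders sum to 4 (valence 4) → 0 H
  atom 11: O, bond orders sum to 2 (valence 2) → 0 H
  atom 12: C, bond orders sum to 1 (valence 4) → 3 H
  atom 13: C, bond orders sum to 3 (valence 4) → 1 H
  atom 14: C, bond orders sum to 4 (valence 4) → 0 H
  atom 15: Cl with explicit H count 0
  atom 16: C, bond orders sum to 3 (valence 4) → 1 H
  atom 17: C, bond orders sum to 3 (valence 4) → 1 H
Totals → C:14, H:19, Cl:1, O:2.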